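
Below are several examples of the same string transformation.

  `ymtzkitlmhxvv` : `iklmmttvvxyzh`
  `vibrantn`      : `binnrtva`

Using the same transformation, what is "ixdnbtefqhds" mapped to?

ddefhinqstxb

The transformation: sort the characters into alphabetical order, then move the first character to the end.
On "ixdnbtefqhds": the first step gives "bddefhinqstx", and the second then gives "ddefhinqstxb".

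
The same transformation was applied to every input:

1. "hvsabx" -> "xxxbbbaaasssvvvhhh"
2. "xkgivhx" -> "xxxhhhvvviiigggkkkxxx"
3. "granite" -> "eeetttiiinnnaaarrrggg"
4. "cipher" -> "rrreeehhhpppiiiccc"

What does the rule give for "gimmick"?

kkkccciiimmmmmmiiiggg

Looking at the pairs, the operation is to repeat every character 3 times, then reverse the string.
Working it through for "gimmick": intermediate "gggiiimmmmmmiiiccckkk", final "kkkccciiimmmmmmiiiggg".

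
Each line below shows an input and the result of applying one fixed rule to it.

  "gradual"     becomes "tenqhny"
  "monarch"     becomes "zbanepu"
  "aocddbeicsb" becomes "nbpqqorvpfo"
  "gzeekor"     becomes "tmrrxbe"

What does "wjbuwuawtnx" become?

Rule — shift every letter 13 places forward in the alphabet (wrapping around) — i.e. ROT13.
Doing the same to "wjbuwuawtnx": "jwohjhnjgak".

jwohjhnjgak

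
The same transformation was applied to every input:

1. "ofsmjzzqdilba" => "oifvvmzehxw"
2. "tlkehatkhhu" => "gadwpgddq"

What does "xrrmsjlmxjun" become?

niofhitfqj

The transformation: shift every letter 4 places backward in the alphabet (wrapping around), then delete the first 2 characters.
Starting from "xrrmsjlmxjun": after the first operation, "tnniofhitfqj"; after the second, "niofhitfqj".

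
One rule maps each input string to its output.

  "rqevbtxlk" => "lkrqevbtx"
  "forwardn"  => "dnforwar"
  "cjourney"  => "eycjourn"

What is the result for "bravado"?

The transformation: move the last 2 characters to the front (rotate right by 2).
Doing the same to "bravado": "dobrava".

dobrava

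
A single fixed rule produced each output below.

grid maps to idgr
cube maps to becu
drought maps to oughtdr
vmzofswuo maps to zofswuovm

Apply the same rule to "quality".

What's happening: move the first 2 characters to the end (rotate left by 2).
On "quality" that produces "alityqu".

alityqu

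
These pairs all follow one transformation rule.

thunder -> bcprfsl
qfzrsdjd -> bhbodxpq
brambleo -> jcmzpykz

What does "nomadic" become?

In each case the input is transformed by: move the last 3 characters to the front (rotate right by 3), then shift every letter 2 places backward in the alphabet (wrapping around).
Applying both steps to "nomadic": "dicnoma", then "bgalmky".

bgalmky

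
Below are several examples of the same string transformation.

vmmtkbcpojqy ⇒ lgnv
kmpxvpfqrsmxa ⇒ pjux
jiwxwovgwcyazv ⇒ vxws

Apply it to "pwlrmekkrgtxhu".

The rule is to shift every letter 3 places backward in the alphabet (wrapping around), then keep only the last 4 characters.
On "pwlrmekkrgtxhu": the first step gives "mtiojbhhodquer", and the second then gives "quer".
(Check on "jiwxwovgwcyazv": → "gftutlsdtzvxws" → "vxws" ✓)

quer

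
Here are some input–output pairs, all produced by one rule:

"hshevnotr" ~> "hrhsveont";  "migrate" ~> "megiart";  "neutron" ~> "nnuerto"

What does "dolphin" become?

dnlohpi

The transformation: move the last character to the front, then swap each adjacent pair of characters (1↔2, 3↔4, ...).
"dolphin" → "dnlohpi".
(Check on "hshevnotr": → "rhshevnot" → "hrhsveont" ✓)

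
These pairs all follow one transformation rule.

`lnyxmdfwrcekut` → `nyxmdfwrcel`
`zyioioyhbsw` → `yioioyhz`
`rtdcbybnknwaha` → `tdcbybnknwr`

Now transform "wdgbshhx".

dgbsw

Looking at the pairs, the operation is to delete the last 3 characters, then move the first character to the end.
For "wdgbshhx", step one produces "wdgbs"; step two turns that into "dgbsw".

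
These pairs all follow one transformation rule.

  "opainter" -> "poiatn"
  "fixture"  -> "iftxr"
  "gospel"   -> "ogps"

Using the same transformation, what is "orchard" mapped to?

Each output is the input with this applied: swap each adjacent pair of characters (1↔2, 3↔4, ...), then delete the last 2 characters.
So "orchard" becomes "rohcr".

rohcr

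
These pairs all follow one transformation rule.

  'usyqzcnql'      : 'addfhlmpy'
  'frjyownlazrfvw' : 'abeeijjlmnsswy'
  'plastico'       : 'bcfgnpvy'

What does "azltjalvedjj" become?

gimnnqrwwwyy

Looking at the pairs, the operation is to shift every letter 13 places forward in the alphabet (wrapping around) — i.e. ROT13, then sort the characters into alphabetical order.
On "azltjalvedjj" that produces "gimnnqrwwwyy".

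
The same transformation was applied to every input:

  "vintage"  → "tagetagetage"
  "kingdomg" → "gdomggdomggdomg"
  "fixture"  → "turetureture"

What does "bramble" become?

mblemblemble

The transformation: delete the first 3 characters, then write the whole string 3 times in a row.
"bramble" → "mblemblemble".
(Check on "kingdomg": → "gdomg" → "gdomggdomggdomg" ✓)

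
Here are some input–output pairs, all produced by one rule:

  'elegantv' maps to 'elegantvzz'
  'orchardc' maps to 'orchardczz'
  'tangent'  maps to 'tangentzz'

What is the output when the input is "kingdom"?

kingdomzz

Looking at the pairs, the operation is to append "zz".
On "kingdom" that produces "kingdomzz".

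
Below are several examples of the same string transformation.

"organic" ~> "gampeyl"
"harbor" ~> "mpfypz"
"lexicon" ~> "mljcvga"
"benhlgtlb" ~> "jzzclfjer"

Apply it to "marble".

jckypz

The transformation: shift every letter 2 places backward in the alphabet (wrapping around), then move the last 2 characters to the front (rotate right by 2).
For "marble", step one produces "kypzjc"; step two turns that into "jckypz".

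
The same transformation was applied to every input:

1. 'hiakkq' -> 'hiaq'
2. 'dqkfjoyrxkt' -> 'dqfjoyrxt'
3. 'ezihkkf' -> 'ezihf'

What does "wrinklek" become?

wrinle

In each case the input is transformed by: remove every "k".
Applying that to "wrinklek" gives "wrinle".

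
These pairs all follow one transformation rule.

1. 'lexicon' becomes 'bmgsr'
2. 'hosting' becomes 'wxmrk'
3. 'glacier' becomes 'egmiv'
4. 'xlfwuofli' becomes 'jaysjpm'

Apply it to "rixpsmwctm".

Each output is the input with this applied: delete the first 2 characters, then shift every letter 4 places forward in the alphabet (wrapping around).
For "rixpsmwctm", step one produces "xpsmwctm"; step two turns that into "btwqagxq".

btwqagxq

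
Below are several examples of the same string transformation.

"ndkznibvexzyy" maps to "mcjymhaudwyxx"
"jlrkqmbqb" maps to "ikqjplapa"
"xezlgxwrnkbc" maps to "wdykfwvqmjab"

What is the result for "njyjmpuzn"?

mixilotym

The rule is to shift every letter 1 place backward in the alphabet (wrapping around).
So "njyjmpuzn" becomes "mixilotym".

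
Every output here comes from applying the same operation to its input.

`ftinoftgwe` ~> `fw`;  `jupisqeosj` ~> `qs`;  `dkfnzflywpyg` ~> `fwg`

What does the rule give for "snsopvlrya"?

Each output is the input with this applied: delete the first 3 characters, then keep one character in every 3, starting at position 3 (positions 3rd, 6th, 9th, ...).
For "snsopvlrya", step one produces "opvlrya"; step two turns that into "vy".

vy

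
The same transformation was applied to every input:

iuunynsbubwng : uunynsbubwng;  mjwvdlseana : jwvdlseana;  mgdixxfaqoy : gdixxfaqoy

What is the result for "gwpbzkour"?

wpbzkour

The transformation: delete the first character.
Applying that to "gwpbzkour" gives "wpbzkour".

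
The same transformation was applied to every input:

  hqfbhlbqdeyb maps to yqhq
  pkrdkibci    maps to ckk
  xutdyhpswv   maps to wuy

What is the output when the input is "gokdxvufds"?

Rule — move the last 3 characters to the front (rotate right by 3), then keep one character in every 3, starting at position 2 (positions 2nd, 5th, 8th, ...).
For "gokdxvufds", step one produces "fdsgokdxvu"; step two turns that into "dox".

dox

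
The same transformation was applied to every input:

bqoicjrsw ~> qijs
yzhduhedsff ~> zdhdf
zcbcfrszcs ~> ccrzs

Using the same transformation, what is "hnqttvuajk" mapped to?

ntvak

In each case the input is transformed by: keep every other character starting from the second (positions 2nd, 4th, 6th, ...).
Applying that to "hnqttvuajk" gives "ntvak".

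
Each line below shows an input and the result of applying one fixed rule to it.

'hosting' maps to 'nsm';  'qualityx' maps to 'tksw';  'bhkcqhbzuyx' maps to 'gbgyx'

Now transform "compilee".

nokd

What's happening: keep every other character starting from the second (positions 2nd, 4th, 6th, ...), then shift every letter 1 place backward in the alphabet (wrapping around).
For "compilee", step one produces "ople"; step two turns that into "nokd".
(Check on "qualityx": → "ultx" → "tksw" ✓)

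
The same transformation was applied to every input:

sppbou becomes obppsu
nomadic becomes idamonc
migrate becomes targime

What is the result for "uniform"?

rofinum

Rule — move the last character to the front, then reverse the string.
Working it through for "uniform": intermediate "munifor", final "rofinum".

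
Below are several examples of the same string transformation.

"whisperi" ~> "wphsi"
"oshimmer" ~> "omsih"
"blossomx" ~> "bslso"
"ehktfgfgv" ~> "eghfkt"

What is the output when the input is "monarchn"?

mroan

The transformation: delete the last 3 characters, then take characters alternately from the front and the back (1st, last, 2nd, 2nd-last, ...).
So "monarchn" becomes "mroan".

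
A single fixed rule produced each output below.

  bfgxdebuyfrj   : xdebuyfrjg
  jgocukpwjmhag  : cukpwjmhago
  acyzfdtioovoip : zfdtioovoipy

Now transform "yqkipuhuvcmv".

ipuhuvcmvk

Looking at the pairs, the operation is to delete the first 2 characters, then move the first character to the end.
On "yqkipuhuvcmv": the first step gives "kipuhuvcmv", and the second then gives "ipuhuvcmvk".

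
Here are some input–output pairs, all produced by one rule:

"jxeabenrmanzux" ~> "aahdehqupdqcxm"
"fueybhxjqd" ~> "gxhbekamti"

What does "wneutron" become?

In each case the input is transformed by: shift every letter 3 places forward in the alphabet (wrapping around), then swap the first and last characters.
Working it through for "wneutron": intermediate "zqhxwurq", final "qqhxwurz".

qqhxwurz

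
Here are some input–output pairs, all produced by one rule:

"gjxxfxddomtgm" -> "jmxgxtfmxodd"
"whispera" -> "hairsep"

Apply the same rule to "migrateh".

What's happening: delete the first character, then take characters alternately from the front and the back (1st, last, 2nd, 2nd-last, ...).
"migrateh" → "igrateh" → "ihgerta".

ihgerta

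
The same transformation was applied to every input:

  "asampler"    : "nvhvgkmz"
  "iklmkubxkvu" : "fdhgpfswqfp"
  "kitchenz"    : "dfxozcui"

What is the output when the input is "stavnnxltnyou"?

The rule is to shift every letter 5 places backward in the alphabet (wrapping around), then swap each adjacent pair of characters (1↔2, 3↔4, ...).
So "stavnnxltnyou" becomes "onqviigsiojtp".

onqviigsiojtp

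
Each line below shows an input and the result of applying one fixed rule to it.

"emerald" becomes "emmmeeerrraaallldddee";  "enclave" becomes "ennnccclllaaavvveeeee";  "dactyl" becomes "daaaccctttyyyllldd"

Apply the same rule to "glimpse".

gllliiimmmpppssseeegg

The transformation: repeat every character 3 times, then move the first 2 characters to the end (rotate left by 2).
Applying both steps to "glimpse": "gggllliiimmmpppssseee", then "gllliiimmmpppssseeegg".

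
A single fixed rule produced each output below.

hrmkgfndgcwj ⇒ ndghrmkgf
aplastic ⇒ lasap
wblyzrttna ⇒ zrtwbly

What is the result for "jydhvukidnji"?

kidjydhvu

The rule is to delete the last 3 characters, then move the last 3 characters to the front (rotate right by 3).
Starting from "jydhvukidnji": after the first operation, "jydhvukid"; after the second, "kidjydhvu".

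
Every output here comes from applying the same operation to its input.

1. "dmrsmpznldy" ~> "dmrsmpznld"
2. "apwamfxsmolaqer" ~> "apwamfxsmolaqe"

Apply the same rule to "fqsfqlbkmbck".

Rule — delete the last character.
Applying that to "fqsfqlbkmbck" gives "fqsfqlbkmbc".

fqsfqlbkmbc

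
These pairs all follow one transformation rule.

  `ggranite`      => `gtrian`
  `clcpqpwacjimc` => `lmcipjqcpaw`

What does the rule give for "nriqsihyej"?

reiyqhsi

In each case the input is transformed by: take characters alternately from the front and the back (1st, last, 2nd, 2nd-last, ...), then delete the first 2 characters.
Starting from "nriqsihyej": after the first operation, "njreiyqhsi"; after the second, "reiyqhsi".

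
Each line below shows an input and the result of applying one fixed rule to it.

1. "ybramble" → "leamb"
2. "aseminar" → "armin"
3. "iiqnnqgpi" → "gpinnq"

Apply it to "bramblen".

Each output is the input with this applied: delete the first 3 characters, then move the first 3 characters to the end (rotate left by 3).
Applying both steps to "bramblen": "mblen", then "enmbl".

enmbl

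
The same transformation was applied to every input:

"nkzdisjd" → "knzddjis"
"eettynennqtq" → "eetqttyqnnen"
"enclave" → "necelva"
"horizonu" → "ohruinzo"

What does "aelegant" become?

Looking at the pairs, the operation is to move the first character to the end, then take characters alternately from the front and the back (1st, last, 2nd, 2nd-last, ...).
Working it through for "aelegant": intermediate "eleganta", final "ealtenga".

ealtenga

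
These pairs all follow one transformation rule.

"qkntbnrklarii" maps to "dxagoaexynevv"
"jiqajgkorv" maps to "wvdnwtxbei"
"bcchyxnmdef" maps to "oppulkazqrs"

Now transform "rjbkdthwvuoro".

Each output is the input with this applied: shift every letter 13 places forward in the alphabet (wrapping around) — i.e. ROT13.
For "rjbkdthwvuoro" the result is "ewoxqgujihbeb".

ewoxqgujihbeb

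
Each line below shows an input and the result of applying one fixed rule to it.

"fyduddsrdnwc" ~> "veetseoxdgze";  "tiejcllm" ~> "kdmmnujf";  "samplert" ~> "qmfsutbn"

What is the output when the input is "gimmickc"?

njdldhjn

Looking at the pairs, the operation is to shift every letter 1 place forward in the alphabet (wrapping around), then move the first 3 characters to the end (rotate left by 3).
Starting from "gimmickc": after the first operation, "hjnnjdld"; after the second, "njdldhjn".
(Check on "fyduddsrdnwc": → "gzeveetseoxd" → "veetseoxdgze" ✓)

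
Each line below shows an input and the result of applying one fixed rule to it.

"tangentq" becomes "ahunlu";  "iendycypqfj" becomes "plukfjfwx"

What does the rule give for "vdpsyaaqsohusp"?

ckwzfhhxzvob

In each case the input is transformed by: shift every letter 7 places forward in the alphabet (wrapping around), then delete the last 2 characters.
Working it through for "vdpsyaaqsohusp": intermediate "ckwzfhhxzvobzw", final "ckwzfhhxzvob".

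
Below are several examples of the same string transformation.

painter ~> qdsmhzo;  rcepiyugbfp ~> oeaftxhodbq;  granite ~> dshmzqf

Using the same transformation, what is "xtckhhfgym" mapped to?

Looking at the pairs, the operation is to shift every letter 1 place backward in the alphabet (wrapping around), then reverse the string.
"xtckhhfgym" → "lxfeggjbsw".

lxfeggjbsw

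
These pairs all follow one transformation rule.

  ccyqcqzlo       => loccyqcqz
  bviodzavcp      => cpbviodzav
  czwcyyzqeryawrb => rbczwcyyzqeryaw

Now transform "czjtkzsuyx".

The pattern: move the last 2 characters to the front (rotate right by 2).
Applying that to "czjtkzsuyx" gives "yxczjtkzsu".

yxczjtkzsu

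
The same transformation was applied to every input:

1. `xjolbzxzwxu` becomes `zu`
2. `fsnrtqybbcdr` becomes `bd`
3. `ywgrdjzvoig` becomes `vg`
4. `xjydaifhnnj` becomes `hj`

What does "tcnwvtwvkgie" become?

vi

The rule is to keep one character in every 3, starting at position 2 (positions 2nd, 5th, 8th, ...), then delete the first 2 characters.
Applying both steps to "tcnwvtwvkgie": "cvvi", then "vi".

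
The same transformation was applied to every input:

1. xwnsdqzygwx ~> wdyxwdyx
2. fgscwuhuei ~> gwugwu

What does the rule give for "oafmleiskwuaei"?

The rule is to keep one character in every 3, starting at position 2 (positions 2nd, 5th, 8th, ...), then write the whole string twice.
Working it through for "oafmleiskwuaei": intermediate "alsui", final "alsuialsui".

alsuialsui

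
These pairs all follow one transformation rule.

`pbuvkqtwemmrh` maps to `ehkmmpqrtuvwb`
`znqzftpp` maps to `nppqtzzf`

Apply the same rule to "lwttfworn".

lnorttwwf

The pattern: sort the characters into alphabetical order, then move the first character to the end.
For "lwttfworn", step one produces "flnorttww"; step two turns that into "lnorttwwf".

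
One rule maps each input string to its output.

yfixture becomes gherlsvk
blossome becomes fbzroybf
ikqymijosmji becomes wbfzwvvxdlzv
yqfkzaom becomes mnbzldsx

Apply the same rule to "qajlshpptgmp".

ccgtzcdnwyfu

In each case the input is transformed by: swap the front and back halves of the string, then shift every letter 13 places forward in the alphabet (wrapping around) — i.e. ROT13.
Starting from "qajlshpptgmp": after the first operation, "pptgmpqajlsh"; after the second, "ccgtzcdnwyfu".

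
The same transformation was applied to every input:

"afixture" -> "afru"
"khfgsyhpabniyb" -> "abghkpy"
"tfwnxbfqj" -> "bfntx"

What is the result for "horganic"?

agio

The rule is to sort the characters into alphabetical order, then keep every other character starting from the first (positions 1st, 3rd, 5th, ...).
On "horganic": the first step gives "acghinor", and the second then gives "agio".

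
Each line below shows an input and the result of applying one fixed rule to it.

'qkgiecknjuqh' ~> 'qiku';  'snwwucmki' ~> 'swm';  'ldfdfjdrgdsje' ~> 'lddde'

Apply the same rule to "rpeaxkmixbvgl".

The pattern: keep one character in every 3, starting at position 1 (positions 1st, 4th, 7th, ...).
On "rpeaxkmixbvgl" that produces "rambl".

rambl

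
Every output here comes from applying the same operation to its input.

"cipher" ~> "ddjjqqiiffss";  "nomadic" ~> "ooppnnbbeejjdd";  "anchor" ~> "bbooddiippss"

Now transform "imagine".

Rule — shift every letter 1 place forward in the alphabet (wrapping around), then double every character.
"imagine" → "jjnnbbhhjjooff".

jjnnbbhhjjooff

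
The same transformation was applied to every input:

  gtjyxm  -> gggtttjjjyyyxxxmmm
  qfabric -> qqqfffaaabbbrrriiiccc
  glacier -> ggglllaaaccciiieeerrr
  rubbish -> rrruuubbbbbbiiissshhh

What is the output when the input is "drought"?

Looking at the pairs, the operation is to repeat every character 3 times.
Applying that to "drought" gives "dddrrrooouuuggghhhttt".

dddrrrooouuuggghhhttt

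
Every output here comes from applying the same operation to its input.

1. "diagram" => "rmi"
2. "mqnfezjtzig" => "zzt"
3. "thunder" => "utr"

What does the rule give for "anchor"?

ron

Rule — sort the characters into reverse alphabetical order, then keep only the first 3 characters.
Working it through for "anchor": intermediate "ronhca", final "ron".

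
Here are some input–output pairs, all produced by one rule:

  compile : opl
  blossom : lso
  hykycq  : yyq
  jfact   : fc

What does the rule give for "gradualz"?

rdaz

Rule — keep every other character starting from the second (positions 2nd, 4th, 6th, ...).
So "gradualz" becomes "rdaz".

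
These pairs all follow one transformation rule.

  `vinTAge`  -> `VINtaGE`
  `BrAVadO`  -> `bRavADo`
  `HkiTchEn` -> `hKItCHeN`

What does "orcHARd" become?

The pattern: flip the case of every letter.
On "orcHARd" that produces "ORCharD".

ORCharD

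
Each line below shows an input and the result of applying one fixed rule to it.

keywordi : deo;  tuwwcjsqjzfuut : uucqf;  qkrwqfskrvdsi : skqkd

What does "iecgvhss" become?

What's happening: move the last 2 characters to the front (rotate right by 2), then keep one character in every 3, starting at position 1 (positions 1st, 4th, 7th, ...).
Applying both steps to "iecgvhss": "ssiecgvh", then "sev".

sev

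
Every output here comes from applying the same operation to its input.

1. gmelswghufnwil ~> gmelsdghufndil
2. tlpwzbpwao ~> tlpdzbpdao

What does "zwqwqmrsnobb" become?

zdqdqmrsnobb

Looking at the pairs, the operation is to replace every "w" with "d".
For "zwqwqmrsnobb" the result is "zdqdqmrsnobb".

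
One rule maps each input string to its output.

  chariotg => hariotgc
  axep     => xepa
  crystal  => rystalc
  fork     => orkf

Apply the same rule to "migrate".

The rule is to move the first character to the end.
So "migrate" becomes "igratem".

igratem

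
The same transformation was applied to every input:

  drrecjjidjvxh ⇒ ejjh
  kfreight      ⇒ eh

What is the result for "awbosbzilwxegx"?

ozwg

The rule is to move the first character to the end, then keep one character in every 3, starting at position 3 (positions 3rd, 6th, 9th, ...).
For "awbosbzilwxegx", step one produces "wbosbzilwxegxa"; step two turns that into "ozwg".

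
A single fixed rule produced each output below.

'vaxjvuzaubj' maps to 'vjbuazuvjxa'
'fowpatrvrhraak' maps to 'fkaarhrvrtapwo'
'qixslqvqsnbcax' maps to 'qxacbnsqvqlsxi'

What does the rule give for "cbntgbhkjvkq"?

cqkvjkhbgtnb

In each case the input is transformed by: reverse the string, then move the last character to the front.
Working it through for "cbntgbhkjvkq": intermediate "qkvjkhbgtnbc", final "cqkvjkhbgtnb".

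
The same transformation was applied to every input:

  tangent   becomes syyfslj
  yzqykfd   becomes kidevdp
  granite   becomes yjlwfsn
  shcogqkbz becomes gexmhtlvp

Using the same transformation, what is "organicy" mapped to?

hdtwlfsn

In each case the input is transformed by: shift every letter 5 places forward in the alphabet (wrapping around), then move the last 2 characters to the front (rotate right by 2).
Working it through for "organicy": intermediate "twlfsnhd", final "hdtwlfsn".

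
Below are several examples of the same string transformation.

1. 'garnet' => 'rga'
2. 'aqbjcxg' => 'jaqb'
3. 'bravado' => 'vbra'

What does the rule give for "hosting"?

Looking at the pairs, the operation is to delete the last 3 characters, then move the last character to the front.
Applying both steps to "hosting": "host", then "thos".

thos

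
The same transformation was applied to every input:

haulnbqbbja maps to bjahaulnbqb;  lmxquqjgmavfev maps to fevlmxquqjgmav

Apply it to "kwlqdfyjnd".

Looking at the pairs, the operation is to move the last 3 characters to the front (rotate right by 3).
On "kwlqdfyjnd" that produces "jndkwlqdfy".

jndkwlqdfy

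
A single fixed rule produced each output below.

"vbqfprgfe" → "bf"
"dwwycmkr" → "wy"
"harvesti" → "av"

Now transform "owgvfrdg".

Looking at the pairs, the operation is to keep every other character starting from the second (positions 2nd, 4th, 6th, ...), then delete the last 2 characters.
"owgvfrdg" → "wvrg" → "wv".

wv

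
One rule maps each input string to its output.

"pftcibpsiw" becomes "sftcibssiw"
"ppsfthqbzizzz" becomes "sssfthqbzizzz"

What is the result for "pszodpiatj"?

The pattern: replace every "p" with "s".
Doing the same to "pszodpiatj": "sszodsiatj".

sszodsiatj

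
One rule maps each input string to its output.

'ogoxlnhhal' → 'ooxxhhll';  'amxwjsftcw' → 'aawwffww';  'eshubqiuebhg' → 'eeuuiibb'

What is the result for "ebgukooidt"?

The rule is to keep one character in every 3, starting at position 1 (positions 1st, 4th, 7th, ...), then double every character.
On "ebgukooidt": the first step gives "euot", and the second then gives "eeuuoott".

eeuuoott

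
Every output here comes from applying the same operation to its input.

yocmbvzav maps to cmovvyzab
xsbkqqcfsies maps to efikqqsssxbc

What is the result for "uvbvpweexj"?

ejpuvvwxbe

Rule — sort the characters into alphabetical order, then move the first 2 characters to the end (rotate left by 2).
For "uvbvpweexj", step one produces "beejpuvvwx"; step two turns that into "ejpuvvwxbe".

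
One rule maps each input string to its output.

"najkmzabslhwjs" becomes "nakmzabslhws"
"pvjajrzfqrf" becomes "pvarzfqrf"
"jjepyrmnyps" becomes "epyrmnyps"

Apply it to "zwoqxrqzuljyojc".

zwoqxrqzulyoc

Each output is the input with this applied: remove every "j".
On "zwoqxrqzuljyojc" that produces "zwoqxrqzulyoc".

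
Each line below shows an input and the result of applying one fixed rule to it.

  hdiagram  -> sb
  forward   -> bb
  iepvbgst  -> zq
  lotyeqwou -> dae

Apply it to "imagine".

kx

What's happening: shift every letter 10 places forward in the alphabet (wrapping around), then keep one character in every 3, starting at position 3 (positions 3rd, 6th, 9th, ...).
Working it through for "imagine": intermediate "swkqsxo", final "kx".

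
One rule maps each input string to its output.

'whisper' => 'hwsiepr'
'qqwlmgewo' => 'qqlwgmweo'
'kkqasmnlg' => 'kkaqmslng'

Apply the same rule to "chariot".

Each output is the input with this applied: swap each adjacent pair of characters (1↔2, 3↔4, ...).
On "chariot" that produces "hcraoit".

hcraoit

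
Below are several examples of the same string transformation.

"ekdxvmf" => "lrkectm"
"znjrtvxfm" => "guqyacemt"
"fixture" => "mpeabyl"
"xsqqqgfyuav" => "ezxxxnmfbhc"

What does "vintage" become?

cpuahnl

The transformation: shift every letter 7 places forward in the alphabet (wrapping around).
For "vintage" the result is "cpuahnl".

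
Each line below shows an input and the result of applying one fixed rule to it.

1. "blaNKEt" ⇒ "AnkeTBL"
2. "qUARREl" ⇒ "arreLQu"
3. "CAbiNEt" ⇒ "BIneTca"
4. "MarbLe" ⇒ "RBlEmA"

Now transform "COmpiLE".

Each output is the input with this applied: flip the case of every letter, then move the first 2 characters to the end (rotate left by 2).
For "COmpiLE", step one produces "coMPIle"; step two turns that into "MPIleco".

MPIleco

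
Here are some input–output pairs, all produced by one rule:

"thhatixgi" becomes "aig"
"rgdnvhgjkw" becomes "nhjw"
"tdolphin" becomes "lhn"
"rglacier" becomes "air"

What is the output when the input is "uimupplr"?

The rule is to delete the first 3 characters, then keep every other character starting from the first (positions 1st, 3rd, 5th, ...).
Working it through for "uimupplr": intermediate "upplr", final "upr".

upr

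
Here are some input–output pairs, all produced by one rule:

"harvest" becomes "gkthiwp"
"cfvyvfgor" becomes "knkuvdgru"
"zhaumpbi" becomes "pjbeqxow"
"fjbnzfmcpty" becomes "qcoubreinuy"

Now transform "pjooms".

ddbhey

The pattern: shift every letter 11 places backward in the alphabet (wrapping around), then move the first 2 characters to the end (rotate left by 2).
Doing the same to "pjooms": "ddbhey".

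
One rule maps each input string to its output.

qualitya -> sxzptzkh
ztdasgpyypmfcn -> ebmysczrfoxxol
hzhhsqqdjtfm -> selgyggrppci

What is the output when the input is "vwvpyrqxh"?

pwguvuoxq

The pattern: move the last 3 characters to the front (rotate right by 3), then shift every letter 1 place backward in the alphabet (wrapping around).
Starting from "vwvpyrqxh": after the first operation, "qxhvwvpyr"; after the second, "pwguvuoxq".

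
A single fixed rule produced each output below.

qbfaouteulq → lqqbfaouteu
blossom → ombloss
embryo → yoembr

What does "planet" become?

etplan

The rule is to move the last 2 characters to the front (rotate right by 2).
Applying that to "planet" gives "etplan".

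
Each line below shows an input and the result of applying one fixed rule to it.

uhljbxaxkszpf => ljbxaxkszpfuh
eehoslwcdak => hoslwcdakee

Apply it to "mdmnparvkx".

mnparvkxmd

In each case the input is transformed by: move the first 2 characters to the end (rotate left by 2).
"mdmnparvkx" → "mnparvkxmd".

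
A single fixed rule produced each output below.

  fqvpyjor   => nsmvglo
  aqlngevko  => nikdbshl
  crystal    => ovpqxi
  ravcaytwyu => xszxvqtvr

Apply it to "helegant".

The pattern: delete the first character, then shift every letter 3 places backward in the alphabet (wrapping around).
For "helegant", step one produces "elegant"; step two turns that into "bibdxkq".

bibdxkq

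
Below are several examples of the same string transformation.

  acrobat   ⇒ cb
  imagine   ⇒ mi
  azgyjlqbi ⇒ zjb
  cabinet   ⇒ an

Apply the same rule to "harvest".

ae

Rule — keep one character in every 3, starting at position 2 (positions 2nd, 5th, 8th, ...).
On "harvest" that produces "ae".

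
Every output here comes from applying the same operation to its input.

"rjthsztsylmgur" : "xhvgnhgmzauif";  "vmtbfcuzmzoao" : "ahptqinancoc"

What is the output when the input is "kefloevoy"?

stzcsjcm

Rule — delete the first character, then shift every letter 12 places backward in the alphabet (wrapping around).
Applying that to "kefloevoy" gives "stzcsjcm".
(Check on "vmtbfcuzmzoao": → "mtbfcuzmzoao" → "ahptqinancoc" ✓)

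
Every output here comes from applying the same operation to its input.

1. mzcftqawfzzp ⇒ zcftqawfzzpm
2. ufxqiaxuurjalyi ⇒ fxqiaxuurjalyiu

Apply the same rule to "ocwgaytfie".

cwgaytfieo

In each case the input is transformed by: move the first character to the end.
Applying that to "ocwgaytfie" gives "cwgaytfieo".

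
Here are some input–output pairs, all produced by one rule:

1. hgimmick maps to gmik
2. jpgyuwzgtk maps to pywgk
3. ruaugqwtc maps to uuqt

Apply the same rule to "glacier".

lce

In each case the input is transformed by: keep every other character starting from the second (positions 2nd, 4th, 6th, ...).
For "glacier" the result is "lce".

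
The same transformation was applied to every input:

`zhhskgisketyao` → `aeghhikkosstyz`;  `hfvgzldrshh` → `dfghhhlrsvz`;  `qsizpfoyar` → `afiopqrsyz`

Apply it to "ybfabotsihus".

Looking at the pairs, the operation is to sort the characters into alphabetical order.
For "ybfabotsihus" the result is "abbfhiosstuy".

abbfhiosstuy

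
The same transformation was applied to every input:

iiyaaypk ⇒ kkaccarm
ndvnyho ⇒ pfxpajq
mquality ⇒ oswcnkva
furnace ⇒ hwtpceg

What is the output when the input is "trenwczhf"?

The rule is to shift every letter 2 places forward in the alphabet (wrapping around).
Applying that to "trenwczhf" gives "vtgpyebjh".

vtgpyebjh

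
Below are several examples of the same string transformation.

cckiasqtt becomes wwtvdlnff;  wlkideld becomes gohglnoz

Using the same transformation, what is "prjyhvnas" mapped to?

Rule — shift every letter 3 places forward in the alphabet (wrapping around), then reverse the string.
Working it through for "prjyhvnas": intermediate "sumbkyqdv", final "vdqykbmus".

vdqykbmus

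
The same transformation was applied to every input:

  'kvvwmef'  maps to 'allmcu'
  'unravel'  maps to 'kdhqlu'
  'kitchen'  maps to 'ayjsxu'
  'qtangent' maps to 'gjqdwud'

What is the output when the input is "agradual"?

qwhqtkq

The pattern: delete the last character, then shift every letter 10 places backward in the alphabet (wrapping around).
Working it through for "agradual": intermediate "agradua", final "qwhqtkq".
(Check on "unravel": → "unrave" → "kdhqlu" ✓)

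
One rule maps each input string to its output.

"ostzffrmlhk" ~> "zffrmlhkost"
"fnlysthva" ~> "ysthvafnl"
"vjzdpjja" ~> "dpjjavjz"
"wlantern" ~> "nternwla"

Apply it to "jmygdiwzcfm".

Rule — move the first 3 characters to the end (rotate left by 3).
Doing the same to "jmygdiwzcfm": "gdiwzcfmjmy".

gdiwzcfmjmy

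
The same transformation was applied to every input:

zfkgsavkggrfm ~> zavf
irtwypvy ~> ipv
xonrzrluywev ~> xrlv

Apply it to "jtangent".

The pattern: swap each adjacent pair of characters (1↔2, 3↔4, ...), then keep one character in every 3, starting at position 2 (positions 2nd, 5th, 8th, ...).
On "jtangent": the first step gives "tjnaegtn", and the second then gives "jen".

jen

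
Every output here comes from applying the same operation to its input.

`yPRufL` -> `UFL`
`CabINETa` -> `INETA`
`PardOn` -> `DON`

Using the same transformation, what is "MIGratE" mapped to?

RATE

In each case the input is transformed by: delete the first 3 characters, then convert every letter to uppercase.
Starting from "MIGratE": after the first operation, "ratE"; after the second, "RATE".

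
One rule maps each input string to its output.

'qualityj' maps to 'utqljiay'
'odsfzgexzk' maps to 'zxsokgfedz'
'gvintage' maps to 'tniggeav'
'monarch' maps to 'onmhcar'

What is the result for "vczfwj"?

In each case the input is transformed by: sort the characters into reverse alphabetical order, then move the first character to the end.
Starting from "vczfwj": after the first operation, "zwvjfc"; after the second, "wvjfcz".

wvjfcz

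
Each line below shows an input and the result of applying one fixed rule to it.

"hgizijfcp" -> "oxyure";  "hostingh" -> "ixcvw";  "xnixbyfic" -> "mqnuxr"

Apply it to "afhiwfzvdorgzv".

The rule is to delete the first 3 characters, then shift every letter 11 places backward in the alphabet (wrapping around).
For "afhiwfzvdorgzv", step one produces "iwfzvdorgzv"; step two turns that into "xluoksdgvok".

xluoksdgvok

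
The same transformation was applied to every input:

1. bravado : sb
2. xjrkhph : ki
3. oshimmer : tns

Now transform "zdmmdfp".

ee

Each output is the input with this applied: keep one character in every 3, starting at position 2 (positions 2nd, 5th, 8th, ...), then shift every letter 1 place forward in the alphabet (wrapping around).
Doing the same to "zdmmdfp": "ee".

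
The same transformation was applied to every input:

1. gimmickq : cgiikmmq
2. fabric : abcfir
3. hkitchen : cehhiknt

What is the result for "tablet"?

abeltt

What's happening: sort the characters into alphabetical order.
"tablet" → "abeltt".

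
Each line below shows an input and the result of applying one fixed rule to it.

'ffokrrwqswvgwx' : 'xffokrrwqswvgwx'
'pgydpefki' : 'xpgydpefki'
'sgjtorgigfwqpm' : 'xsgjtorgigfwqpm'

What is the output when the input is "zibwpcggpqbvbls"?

xzibwpcggpqbvbls

Rule — prepend "x".
Doing the same to "zibwpcggpqbvbls": "xzibwpcggpqbvbls".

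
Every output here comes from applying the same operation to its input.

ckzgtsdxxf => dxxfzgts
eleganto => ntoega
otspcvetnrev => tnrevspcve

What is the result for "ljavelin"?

linave

The rule is to delete the first 2 characters, then swap the front and back halves of the string.
Starting from "ljavelin": after the first operation, "avelin"; after the second, "linave".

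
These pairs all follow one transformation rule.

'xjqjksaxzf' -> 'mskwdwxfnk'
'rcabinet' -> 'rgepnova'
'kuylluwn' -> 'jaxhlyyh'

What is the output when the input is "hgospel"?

ryutbfc

Each output is the input with this applied: move the last 2 characters to the front (rotate right by 2), then shift every letter 13 places forward in the alphabet (wrapping around) — i.e. ROT13.
For "hgospel", step one produces "elhgosp"; step two turns that into "ryutbfc".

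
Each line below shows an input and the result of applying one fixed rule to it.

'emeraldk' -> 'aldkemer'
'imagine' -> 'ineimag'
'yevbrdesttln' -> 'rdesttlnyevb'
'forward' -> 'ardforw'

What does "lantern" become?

Each output is the input with this applied: move the first character to the end, then move the first 3 characters to the end (rotate left by 3).
For "lantern", step one produces "anternl"; step two turns that into "ernlant".

ernlant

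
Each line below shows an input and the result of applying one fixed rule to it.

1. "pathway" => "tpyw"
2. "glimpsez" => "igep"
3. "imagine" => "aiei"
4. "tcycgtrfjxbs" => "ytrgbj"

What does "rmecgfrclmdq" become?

errgdl

The rule is to keep every other character starting from the first (positions 1st, 3rd, 5th, ...), then swap each adjacent pair of characters (1↔2, 3↔4, ...).
On "rmecgfrclmdq" that produces "errgdl".
(Check on "pathway": → "ptwy" → "tpyw" ✓)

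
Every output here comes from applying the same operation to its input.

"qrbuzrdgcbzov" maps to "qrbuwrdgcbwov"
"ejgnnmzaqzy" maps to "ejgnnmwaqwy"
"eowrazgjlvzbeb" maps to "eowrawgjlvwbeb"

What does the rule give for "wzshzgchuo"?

wwshwgchuo

The rule is to replace every "z" with "w".
Applying that to "wzshzgchuo" gives "wwshwgchuo".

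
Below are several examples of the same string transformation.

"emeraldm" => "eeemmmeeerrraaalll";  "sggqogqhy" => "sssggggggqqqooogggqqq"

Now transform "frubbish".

The pattern: delete the last 2 characters, then repeat every character 3 times.
Doing the same to "frubbish": "fffrrruuubbbbbbiii".
(Check on "sggqogqhy": → "sggqogq" → "sssggggggqqqooogggqqq" ✓)

fffrrruuubbbbbbiii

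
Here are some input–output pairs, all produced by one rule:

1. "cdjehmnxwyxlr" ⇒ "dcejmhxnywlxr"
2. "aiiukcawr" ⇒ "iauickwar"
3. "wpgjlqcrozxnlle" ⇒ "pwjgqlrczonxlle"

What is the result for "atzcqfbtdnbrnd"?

In each case the input is transformed by: swap each adjacent pair of characters (1↔2, 3↔4, ...).
"atzcqfbtdnbrnd" → "taczfqtbndrbdn".

taczfqtbndrbdn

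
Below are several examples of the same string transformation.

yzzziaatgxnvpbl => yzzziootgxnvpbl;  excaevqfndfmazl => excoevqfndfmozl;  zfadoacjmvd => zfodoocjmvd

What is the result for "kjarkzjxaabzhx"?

kjorkzjxoobzhx

In each case the input is transformed by: replace every "a" with "o".
"kjarkzjxaabzhx" → "kjorkzjxoobzhx".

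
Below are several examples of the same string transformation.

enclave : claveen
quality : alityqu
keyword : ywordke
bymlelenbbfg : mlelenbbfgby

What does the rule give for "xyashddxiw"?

ashddxiwxy

Each output is the input with this applied: move the first 2 characters to the end (rotate left by 2).
For "xyashddxiw" the result is "ashddxiwxy".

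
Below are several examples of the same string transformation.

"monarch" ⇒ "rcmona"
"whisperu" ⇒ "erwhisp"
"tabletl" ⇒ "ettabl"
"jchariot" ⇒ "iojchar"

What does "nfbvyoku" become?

The pattern: delete the last character, then move the last 2 characters to the front (rotate right by 2).
For "nfbvyoku", step one produces "nfbvyok"; step two turns that into "oknfbvy".

oknfbvy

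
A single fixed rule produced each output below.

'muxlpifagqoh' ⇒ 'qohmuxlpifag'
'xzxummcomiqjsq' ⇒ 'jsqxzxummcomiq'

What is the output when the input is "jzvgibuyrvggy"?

ggyjzvgibuyrv

What's happening: move the last 3 characters to the front (rotate right by 3).
So "jzvgibuyrvggy" becomes "ggyjzvgibuyrv".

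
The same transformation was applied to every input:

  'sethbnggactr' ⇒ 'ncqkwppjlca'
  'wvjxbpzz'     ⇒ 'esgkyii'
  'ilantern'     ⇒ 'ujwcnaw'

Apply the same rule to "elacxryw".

In each case the input is transformed by: shift every letter 9 places forward in the alphabet (wrapping around), then delete the first character.
"elacxryw" → "nujlgahf" → "ujlgahf".

ujlgahf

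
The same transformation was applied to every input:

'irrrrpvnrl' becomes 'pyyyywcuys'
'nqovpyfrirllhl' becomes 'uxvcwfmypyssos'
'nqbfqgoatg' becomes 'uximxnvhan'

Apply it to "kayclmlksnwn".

rhfjstsrzudu

The pattern: shift every letter 7 places forward in the alphabet (wrapping around).
For "kayclmlksnwn" the result is "rhfjstsrzudu".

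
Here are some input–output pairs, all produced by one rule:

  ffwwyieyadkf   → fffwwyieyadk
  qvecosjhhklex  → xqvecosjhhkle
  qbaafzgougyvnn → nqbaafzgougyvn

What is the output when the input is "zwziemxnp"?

The transformation: move the last character to the front.
For "zwziemxnp" the result is "pzwziemxn".

pzwziemxn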